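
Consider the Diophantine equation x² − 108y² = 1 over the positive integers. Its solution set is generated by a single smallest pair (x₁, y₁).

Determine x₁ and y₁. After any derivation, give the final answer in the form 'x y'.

√108 = [10; 2,1,1,4,1,1,2,20, …], period ℓ=8 (even) → k=7
step 0: (10, 1)  from 10·(1,0) + (0,1)
…
step 3: (52, 5)  from 1·(31,3) + (21,2)
…
step 6: (530, 51)  from 1·(291,28) + (239,23)
step 7: (1351, 130)  from 2·(530,51) + (291,28)
(x₁, y₁) = (1351, 130);  1351² − 108·130² = 1 ✓

1351 130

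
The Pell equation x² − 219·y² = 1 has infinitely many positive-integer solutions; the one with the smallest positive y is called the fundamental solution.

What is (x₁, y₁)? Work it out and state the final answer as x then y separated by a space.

74 5

√219 = [14; 1,3,1,28, …], period ℓ=4 (even) → k=3
i=0: a=14 ⇒ p=14, q=1
i=1: a=1 ⇒ p=15, q=1
i=2: a=3 ⇒ p=59, q=4
i=3: a=1 ⇒ p=74, q=5
fundamental: x₁=74, y₁=5  (since 5476 − 219·25 = 1)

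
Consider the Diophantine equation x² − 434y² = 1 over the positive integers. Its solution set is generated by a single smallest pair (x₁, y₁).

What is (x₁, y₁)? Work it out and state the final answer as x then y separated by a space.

125 6

√434 = [20; 1,4,1,40, …], period ℓ=4 (even) → k=3
i=0: a=20 ⇒ p=20, q=1
i=1: a=1 ⇒ p=21, q=1
i=2: a=4 ⇒ p=104, q=5
i=3: a=1 ⇒ p=125, q=6
→ (125, 6).  Check: 125²=15625, 434·6²=15624, difference 1.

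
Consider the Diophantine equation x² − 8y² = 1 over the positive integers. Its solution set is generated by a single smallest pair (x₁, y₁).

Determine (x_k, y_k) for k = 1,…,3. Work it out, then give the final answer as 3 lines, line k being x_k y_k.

√8 = [2; 1,4, …], period ℓ=2 (even) → k=1
step 0: (2, 1)  from 2·(1,0) + (0,1)
step 1: (3, 1)  from 1·(2,1) + (1,0)
(x₁, y₁) = (3, 1);  3² − 8·1² = 1 ✓
(3+1√8)^2 = 17 + 6√8
(3+1√8)^3 = 99 + 35√8

3 1
17 6
99 35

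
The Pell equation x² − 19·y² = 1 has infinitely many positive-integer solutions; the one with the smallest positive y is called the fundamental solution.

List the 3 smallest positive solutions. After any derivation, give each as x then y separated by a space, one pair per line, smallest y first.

√19 = [4; 2,1,3,1,2,8, …], period ℓ=6 (even) → k=5
a_0=4:  p_0=4·1+0=4,  q_0=4·0+1=1
…
a_3=3:  p_3=3·13+9=48,  q_3=3·3+2=11
a_4=1:  p_4=1·48+13=61,  q_4=1·11+3=14
a_5=2:  p_5=2·61+48=170,  q_5=2·14+11=39
(x₁, y₁) = (170, 39);  170² − 19·39² = 1 ✓
k=2:  x_2 = 170·170+19·39·39 = 57799,  y_2 = 170·39+39·170 = 13260
k=3:  x_3 = 170·57799+19·39·13260 = 19651490,  y_3 = 170·13260+39·57799 = 4508361

170 39
57799 13260
19651490 4508361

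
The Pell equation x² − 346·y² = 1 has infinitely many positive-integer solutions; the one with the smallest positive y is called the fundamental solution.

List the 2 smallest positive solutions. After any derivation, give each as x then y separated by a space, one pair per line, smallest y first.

√346 → a₀=18, period (1,1,1,1,36); ℓ=5 odd so k=9
i=0: a=18 ⇒ p=18, q=1
i=1: a=1 ⇒ p=19, q=1
i=2: a=1 ⇒ p=37, q=2
…
i=5: a=36 ⇒ p=3404, q=183
i=6: a=1 ⇒ p=3497, q=188
…
i=8: a=1 ⇒ p=10398, q=559
i=9: a=1 ⇒ p=17299, q=930
→ (17299, 930).  Check: 17299²=299255401, 346·930²=299255400, difference 1.
n=2: (17299,930)∘(17299,930) = (17299·17299+346·930·930, 17299·930+930·17299) = (598510801,32176140)

17299 930
598510801 32176140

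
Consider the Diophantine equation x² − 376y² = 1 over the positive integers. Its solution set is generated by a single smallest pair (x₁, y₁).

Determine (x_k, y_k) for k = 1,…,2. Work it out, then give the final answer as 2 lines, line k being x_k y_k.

√376 → a₀=19, period (2,1,1,3,1,…,1,2,38); ℓ=16 even so k=15
i=0: a=19 ⇒ p=19, q=1
i=1: a=2 ⇒ p=39, q=2
i=2: a=1 ⇒ p=58, q=3
…
i=4: a=3 ⇒ p=349, q=18
i=5: a=1 ⇒ p=446, q=23
…
i=7: a=2 ⇒ p=2928, q=151
i=8: a=4 ⇒ p=12953, q=668
…
i=10: a=2 ⇒ p=70621, q=3642
i=11: a=1 ⇒ p=99455, q=5129
…
i=14: a=1 ⇒ p=837427, q=43187
i=15: a=2 ⇒ p=2143295, q=110532
→ (2143295, 110532).  Check: 2143295²=4593713457025, 376·110532²=4593713457024, difference 1.
(2143295+110532√376)^2 = 9187426914049 + 473805365880√376

2143295 110532
9187426914049 473805365880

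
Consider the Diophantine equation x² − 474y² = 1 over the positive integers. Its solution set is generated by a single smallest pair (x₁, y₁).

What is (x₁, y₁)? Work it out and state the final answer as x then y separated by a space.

√474 → a₀=21, period (1,3,2,1,1,…,3,1,42); ℓ=14 even so k=13
i=0: a=21 ⇒ p=21, q=1
…
i=2: a=3 ⇒ p=87, q=4
i=3: a=2 ⇒ p=196, q=9
…
i=7: a=6 ⇒ p=5051, q=232
i=8: a=1 ⇒ p=5813, q=267
i=9: a=1 ⇒ p=10864, q=499
…
i=12: a=3 ⇒ p=149331, q=6859
i=13: a=1 ⇒ p=193549, q=8890
→ (193549, 8890).  Check: 193549²=37461215401, 474·8890²=37461215400, difference 1.

193549 8890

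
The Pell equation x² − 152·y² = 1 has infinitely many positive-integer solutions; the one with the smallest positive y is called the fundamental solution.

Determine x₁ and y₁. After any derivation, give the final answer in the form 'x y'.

37 3

d=152: √d = [12; 3,24] (ℓ=2, even), read p_1/q_1
i=0: a=12 ⇒ p=12, q=1
i=1: a=3 ⇒ p=37, q=3
(x₁, y₁) = (37, 3);  37² − 152·3² = 1 ✓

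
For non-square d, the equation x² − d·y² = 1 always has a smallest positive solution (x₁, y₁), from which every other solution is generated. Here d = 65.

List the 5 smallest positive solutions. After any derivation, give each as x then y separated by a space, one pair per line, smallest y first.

129 16
33281 4128
8586369 1065008
2215249921 274767936
571525893249 70889062480

√65 = [8; 16, …], period ℓ=1 (odd) → k=1
k=0  a_k=8  p_k/q_k = 8/1
k=1  a_k=16  p_k/q_k = 129/16
fundamental: x₁=129, y₁=16  (since 16641 − 65·256 = 1)
(129+16√65)^2 = 33281 + 4128√65
(129+16√65)^3 = 8586369 + 1065008√65
(129+16√65)^4 = 2215249921 + 274767936√65
(129+16√65)^5 = 571525893249 + 70889062480√65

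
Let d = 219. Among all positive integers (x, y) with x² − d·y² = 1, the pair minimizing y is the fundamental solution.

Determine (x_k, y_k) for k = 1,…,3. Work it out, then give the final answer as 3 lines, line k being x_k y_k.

√219 = [14; 1,3,1,28, …], period ℓ=4 (even) → k=3
k=0  a_k=14  p_k/q_k = 14/1
…
k=2  a_k=3  p_k/q_k = 59/4
k=3  a_k=1  p_k/q_k = 74/5
(x₁, y₁) = (74, 5);  74² − 219·5² = 1 ✓
n=2: (74,5)∘(74,5) = (74·74+219·5·5, 74·5+5·74) = (10951,740)
n=3: (10951,740)∘(74,5) = (74·10951+219·5·740, 74·740+5·10951) = (1620674,109515)

74 5
10951 740
1620674 109515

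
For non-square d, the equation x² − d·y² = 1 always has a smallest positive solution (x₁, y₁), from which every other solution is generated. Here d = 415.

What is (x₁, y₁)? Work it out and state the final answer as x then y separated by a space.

18412804 903849

[20; 2,1,2,4,6,…,1,2,40] for √415; ℓ=16 ⇒ convergent index 15
k=0  a_k=20  p_k/q_k = 20/1
k=1  a_k=2  p_k/q_k = 41/2
…
k=3  a_k=2  p_k/q_k = 163/8
…
k=5  a_k=6  p_k/q_k = 4441/218
k=6  a_k=1  p_k/q_k = 5154/253
k=7  a_k=1  p_k/q_k = 9595/471
…
k=9  a_k=1  p_k/q_k = 43534/2137
k=10  a_k=1  p_k/q_k = 77473/3803
…
k=13  a_k=2  p_k/q_k = 4730294/232201
k=14  a_k=1  p_k/q_k = 6841255/335824
k=15  a_k=2  p_k/q_k = 18412804/903849
→ (18412804, 903849).  Check: 18412804²=339031351142416, 415·903849²=339031351142415, difference 1.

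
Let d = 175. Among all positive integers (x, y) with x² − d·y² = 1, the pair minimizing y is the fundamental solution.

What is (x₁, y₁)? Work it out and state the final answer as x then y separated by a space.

2024 153

√175 → a₀=13, period (4,2,1,2,4,26); ℓ=6 even so k=5
i=0: a=13 ⇒ p=13, q=1
i=1: a=4 ⇒ p=53, q=4
…
i=3: a=1 ⇒ p=172, q=13
i=4: a=2 ⇒ p=463, q=35
i=5: a=4 ⇒ p=2024, q=153
(x₁, y₁) = (2024, 153);  2024² − 175·153² = 1 ✓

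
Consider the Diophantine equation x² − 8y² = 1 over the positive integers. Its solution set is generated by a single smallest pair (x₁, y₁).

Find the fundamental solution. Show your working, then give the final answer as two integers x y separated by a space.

3 1

√8 = [2; 1,4, …], period ℓ=2 (even) → k=1
k=0  a_k=2  p_k/q_k = 2/1
k=1  a_k=1  p_k/q_k = 3/1
fundamental: x₁=3, y₁=1  (since 9 − 8·1 = 1)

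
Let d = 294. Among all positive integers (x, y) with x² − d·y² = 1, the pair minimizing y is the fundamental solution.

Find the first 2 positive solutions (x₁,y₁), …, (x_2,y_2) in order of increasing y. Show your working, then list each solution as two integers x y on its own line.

4801 280
46099201 2688560

d=294: √d = [17; 6,1,4,1,6,34] (ℓ=6, even), read p_5/q_5
step 0: (17, 1)  from 17·(1,0) + (0,1)
step 1: (103, 6)  from 6·(17,1) + (1,0)
step 2: (120, 7)  from 1·(103,6) + (17,1)
step 3: (583, 34)  from 4·(120,7) + (103,6)
step 4: (703, 41)  from 1·(583,34) + (120,7)
step 5: (4801, 280)  from 6·(703,41) + (583,34)
fundamental: x₁=4801, y₁=280  (since 23049601 − 294·78400 = 1)
(x_2, y_2) = (4801·4801 + 294·280·280, 4801·280 + 280·4801) = (46099201, 2688560)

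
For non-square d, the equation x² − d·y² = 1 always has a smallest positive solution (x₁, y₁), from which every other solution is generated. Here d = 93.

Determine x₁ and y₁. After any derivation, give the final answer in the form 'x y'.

d=93: √d = [9; 1,1,1,4,6,4,1,1,1,18] (ℓ=10, even), read p_9/q_9
a_0=9:  p_0=9·1+0=9,  q_0=9·0+1=1
a_1=1:  p_1=1·9+1=10,  q_1=1·1+0=1
…
a_3=1:  p_3=1·19+10=29,  q_3=1·2+1=3
a_4=4:  p_4=4·29+19=135,  q_4=4·3+2=14
a_5=6:  p_5=6·135+29=839,  q_5=6·14+3=87
a_6=4:  p_6=4·839+135=3491,  q_6=4·87+14=362
a_7=1:  p_7=1·3491+839=4330,  q_7=1·362+87=449
a_8=1:  p_8=1·4330+3491=7821,  q_8=1·449+362=811
a_9=1:  p_9=1·7821+4330=12151,  q_9=1·811+449=1260
(x₁, y₁) = (12151, 1260);  12151² − 93·1260² = 1 ✓

12151 1260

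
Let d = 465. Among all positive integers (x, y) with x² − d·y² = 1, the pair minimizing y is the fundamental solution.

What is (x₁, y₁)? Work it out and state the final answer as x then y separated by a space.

[21; 1,1,3,2,2,2,3,1,1,42] for √465; ℓ=10 ⇒ convergent index 9
i=0: a=21 ⇒ p=21, q=1
…
i=2: a=1 ⇒ p=43, q=2
i=3: a=3 ⇒ p=151, q=7
i=4: a=2 ⇒ p=345, q=16
i=5: a=2 ⇒ p=841, q=39
i=6: a=2 ⇒ p=2027, q=94
i=7: a=3 ⇒ p=6922, q=321
i=8: a=1 ⇒ p=8949, q=415
i=9: a=1 ⇒ p=15871, q=736
(x₁, y₁) = (15871, 736);  15871² − 465·736² = 1 ✓

15871 736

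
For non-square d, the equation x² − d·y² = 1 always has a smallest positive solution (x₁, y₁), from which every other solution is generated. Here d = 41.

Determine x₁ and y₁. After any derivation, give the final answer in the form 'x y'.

2049 320

√41 → a₀=6, period (2,2,12); ℓ=3 odd so k=5
i=0: a=6 ⇒ p=6, q=1
i=1: a=2 ⇒ p=13, q=2
…
i=4: a=2 ⇒ p=826, q=129
i=5: a=2 ⇒ p=2049, q=320
→ (2049, 320).  Check: 2049²=4198401, 41·320²=4198400, difference 1.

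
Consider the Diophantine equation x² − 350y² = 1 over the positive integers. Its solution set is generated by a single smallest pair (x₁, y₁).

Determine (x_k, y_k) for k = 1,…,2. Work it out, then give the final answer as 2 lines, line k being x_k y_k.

[18; 1,2,2,2,1,36] for √350; ℓ=6 ⇒ convergent index 5
i=0: a=18 ⇒ p=18, q=1
i=1: a=1 ⇒ p=19, q=1
i=2: a=2 ⇒ p=56, q=3
i=3: a=2 ⇒ p=131, q=7
i=4: a=2 ⇒ p=318, q=17
i=5: a=1 ⇒ p=449, q=24
→ (449, 24).  Check: 449²=201601, 350·24²=201600, difference 1.
k=2:  x_2 = 449·449+350·24·24 = 403201,  y_2 = 449·24+24·449 = 21552

449 24
403201 21552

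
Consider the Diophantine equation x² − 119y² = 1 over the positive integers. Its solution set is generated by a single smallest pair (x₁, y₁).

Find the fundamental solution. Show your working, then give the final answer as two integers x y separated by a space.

120 11

[10; 1,9,1,20] for √119; ℓ=4 ⇒ convergent index 3
k=0  a_k=10  p_k/q_k = 10/1
…
k=2  a_k=9  p_k/q_k = 109/10
k=3  a_k=1  p_k/q_k = 120/11
→ (120, 11).  Check: 120²=14400, 119·11²=14399, difference 1.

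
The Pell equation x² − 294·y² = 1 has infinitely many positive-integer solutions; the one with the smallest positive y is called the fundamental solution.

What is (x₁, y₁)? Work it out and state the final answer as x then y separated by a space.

4801 280

√294 → a₀=17, period (6,1,4,1,6,34); ℓ=6 even so k=5
step 0: (17, 1)  from 17·(1,0) + (0,1)
step 1: (103, 6)  from 6·(17,1) + (1,0)
step 2: (120, 7)  from 1·(103,6) + (17,1)
step 3: (583, 34)  from 4·(120,7) + (103,6)
step 4: (703, 41)  from 1·(583,34) + (120,7)
step 5: (4801, 280)  from 6·(703,41) + (583,34)
fundamental: x₁=4801, y₁=280  (since 23049601 − 294·78400 = 1)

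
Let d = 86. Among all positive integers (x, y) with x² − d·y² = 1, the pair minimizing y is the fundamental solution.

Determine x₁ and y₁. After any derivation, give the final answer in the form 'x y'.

10405 1122

√86 → a₀=9, period (3,1,1,1,8,1,1,1,3,18); ℓ=10 even so k=9
i=0: a=9 ⇒ p=9, q=1
i=1: a=3 ⇒ p=28, q=3
i=2: a=1 ⇒ p=37, q=4
…
i=6: a=1 ⇒ p=983, q=106
i=7: a=1 ⇒ p=1864, q=201
i=8: a=1 ⇒ p=2847, q=307
i=9: a=3 ⇒ p=10405, q=1122
→ (10405, 1122).  Check: 10405²=108264025, 86·1122²=108264024, difference 1.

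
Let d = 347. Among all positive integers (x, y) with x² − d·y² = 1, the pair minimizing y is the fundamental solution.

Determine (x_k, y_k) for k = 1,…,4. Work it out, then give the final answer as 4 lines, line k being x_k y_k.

√347 = [18; 1,1,1,2,4,…,1,1,36, …], period ℓ=14 (even) → k=13
i=0: a=18 ⇒ p=18, q=1
i=1: a=1 ⇒ p=19, q=1
…
i=5: a=4 ⇒ p=652, q=35
i=6: a=1 ⇒ p=801, q=43
…
i=12: a=1 ⇒ p=402885, q=21628
i=13: a=1 ⇒ p=641602, q=34443
(x₁, y₁) = (641602, 34443);  641602² − 347·34443² = 1 ✓
k=2:  x_2 = 641602·641602+347·34443·34443 = 823306252807,  y_2 = 641602·34443+34443·641602 = 44197395372
k=3:  x_3 = 641602·823306252807+347·34443·44197395372 = 1056469876826312026,  y_3 = 641602·44197395372+34443·823306252807 = 56714274530897445
k=4:  x_4 = 641602·1056469876826312026+347·34443·56714274530897445 = 1355666371822207590758497,  y_4 = 641602·56714274530897445+34443·1056469876826312026 = 72775983935101527618408

641602 34443
823306252807 44197395372
1056469876826312026 56714274530897445
1355666371822207590758497 72775983935101527618408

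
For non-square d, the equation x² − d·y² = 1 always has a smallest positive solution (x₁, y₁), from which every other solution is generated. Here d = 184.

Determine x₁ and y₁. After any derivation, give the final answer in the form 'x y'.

[13; 1,1,3,2,1,2,1,2,3,1,1,26] for √184; ℓ=12 ⇒ convergent index 11
step 0: (13, 1)  from 13·(1,0) + (0,1)
step 1: (14, 1)  from 1·(13,1) + (1,0)
…
step 3: (95, 7)  from 3·(27,2) + (14,1)
step 4: (217, 16)  from 2·(95,7) + (27,2)
step 5: (312, 23)  from 1·(217,16) + (95,7)
step 6: (841, 62)  from 2·(312,23) + (217,16)
step 7: (1153, 85)  from 1·(841,62) + (312,23)
step 8: (3147, 232)  from 2·(1153,85) + (841,62)
step 9: (10594, 781)  from 3·(3147,232) + (1153,85)
step 10: (13741, 1013)  from 1·(10594,781) + (3147,232)
step 11: (24335, 1794)  from 1·(13741,1013) + (10594,781)
fundamental: x₁=24335, y₁=1794  (since 592192225 − 184·3218436 = 1)

24335 1794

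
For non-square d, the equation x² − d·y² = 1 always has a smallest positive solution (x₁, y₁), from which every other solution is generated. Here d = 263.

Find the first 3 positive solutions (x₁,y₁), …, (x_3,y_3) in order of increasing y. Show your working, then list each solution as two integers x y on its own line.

d=263: √d = [16; 4,1,1,1,1,15,1,1,1,1,4,32] (ℓ=12, even), read p_11/q_11
i=0: a=16 ⇒ p=16, q=1
i=1: a=4 ⇒ p=65, q=4
i=2: a=1 ⇒ p=81, q=5
i=3: a=1 ⇒ p=146, q=9
i=4: a=1 ⇒ p=227, q=14
i=5: a=1 ⇒ p=373, q=23
i=6: a=15 ⇒ p=5822, q=359
i=7: a=1 ⇒ p=6195, q=382
…
i=9: a=1 ⇒ p=18212, q=1123
i=10: a=1 ⇒ p=30229, q=1864
i=11: a=4 ⇒ p=139128, q=8579
(x₁, y₁) = (139128, 8579);  139128² − 263·8579² = 1 ✓
(x_2, y_2) = (139128·139128 + 263·8579·8579, 139128·8579 + 8579·139128) = (38713200767, 2387158224)
(x_3, y_3) = (139128·38713200767 + 263·8579·2387158224, 139128·2387158224 + 8579·38713200767) = (10772180392483224, 664241098768765)

139128 8579
38713200767 2387158224
10772180392483224 664241098768765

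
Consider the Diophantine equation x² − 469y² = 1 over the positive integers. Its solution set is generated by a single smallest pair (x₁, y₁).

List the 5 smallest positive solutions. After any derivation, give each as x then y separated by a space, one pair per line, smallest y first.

137215 6336
37655912449 1738788480
10333912053241855 477175722560064
2835935484733506355201 130951333540419575040
778265775065082237004568575 35936974463020168255667136

√469 → a₀=21, period (1,1,1,10,6,10,1,1,1,42); ℓ=10 even so k=9
step 0: (21, 1)  from 21·(1,0) + (0,1)
…
step 2: (43, 2)  from 1·(22,1) + (21,1)
…
step 7: (47146, 2177)  from 1·(42923,1982) + (4223,195)
step 8: (90069, 4159)  from 1·(47146,2177) + (42923,1982)
step 9: (137215, 6336)  from 1·(90069,4159) + (47146,2177)
(x₁, y₁) = (137215, 6336);  137215² − 469·6336² = 1 ✓
n=2: (137215,6336)∘(137215,6336) = (137215·137215+469·6336·6336, 137215·6336+6336·137215) = (37655912449,1738788480)
n=3: (37655912449,1738788480)∘(137215,6336) = (137215·37655912449+469·6336·1738788480, 137215·1738788480+6336·37655912449) = (10333912053241855,477175722560064)
n=4: (10333912053241855,477175722560064)∘(137215,6336) = (137215·10333912053241855+469·6336·477175722560064, 137215·477175722560064+6336·10333912053241855) = (2835935484733506355201,130951333540419575040)
n=5: (2835935484733506355201,130951333540419575040)∘(137215,6336) = (137215·2835935484733506355201+469·6336·130951333540419575040, 137215·130951333540419575040+6336·2835935484733506355201) = (778265775065082237004568575,35936974463020168255667136)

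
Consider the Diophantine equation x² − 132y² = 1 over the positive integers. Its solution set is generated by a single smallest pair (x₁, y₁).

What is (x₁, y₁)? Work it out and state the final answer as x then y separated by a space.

d=132: √d = [11; 2,22] (ℓ=2, even), read p_1/q_1
step 0: (11, 1)  from 11·(1,0) + (0,1)
step 1: (23, 2)  from 2·(11,1) + (1,0)
fundamental: x₁=23, y₁=2  (since 529 − 132·4 = 1)

23 2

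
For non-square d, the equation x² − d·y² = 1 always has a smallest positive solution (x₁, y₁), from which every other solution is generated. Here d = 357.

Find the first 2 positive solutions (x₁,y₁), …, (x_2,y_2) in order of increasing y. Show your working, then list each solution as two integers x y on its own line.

3401 180
23133601 1224360

d=357: √d = [18; 1,8,2,8,1,36] (ℓ=6, even), read p_5/q_5
step 0: (18, 1)  from 18·(1,0) + (0,1)
step 1: (19, 1)  from 1·(18,1) + (1,0)
step 2: (170, 9)  from 8·(19,1) + (18,1)
step 3: (359, 19)  from 2·(170,9) + (19,1)
step 4: (3042, 161)  from 8·(359,19) + (170,9)
step 5: (3401, 180)  from 1·(3042,161) + (359,19)
(x₁, y₁) = (3401, 180);  3401² − 357·180² = 1 ✓
(3401+180√357)^2 = 23133601 + 1224360√357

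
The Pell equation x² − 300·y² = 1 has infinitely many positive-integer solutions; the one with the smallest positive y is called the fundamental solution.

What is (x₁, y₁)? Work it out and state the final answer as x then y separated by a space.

√300 → a₀=17, period (3,8,3,34); ℓ=4 even so k=3
k=0  a_k=17  p_k/q_k = 17/1
…
k=2  a_k=8  p_k/q_k = 433/25
k=3  a_k=3  p_k/q_k = 1351/78
fundamental: x₁=1351, y₁=78  (since 1825201 − 300·6084 = 1)

1351 78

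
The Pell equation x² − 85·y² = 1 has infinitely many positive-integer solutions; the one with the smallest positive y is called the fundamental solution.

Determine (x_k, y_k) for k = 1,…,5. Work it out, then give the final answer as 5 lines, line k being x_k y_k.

√85 = [9; 4,1,1,4,18, …], period ℓ=5 (odd) → k=9
k=0  a_k=9  p_k/q_k = 9/1
…
k=3  a_k=1  p_k/q_k = 83/9
…
k=5  a_k=18  p_k/q_k = 6887/747
k=6  a_k=4  p_k/q_k = 27926/3029
k=7  a_k=1  p_k/q_k = 34813/3776
k=8  a_k=1  p_k/q_k = 62739/6805
k=9  a_k=4  p_k/q_k = 285769/30996
(x₁, y₁) = (285769, 30996);  285769² − 85·30996² = 1 ✓
k=2:  x_2 = 285769·285769+85·30996·30996 = 163327842721,  y_2 = 285769·30996+30996·285769 = 17715391848
k=3:  x_3 = 285769·163327842721+85·30996·17715391848 = 93348068572789129,  y_3 = 285769·17715391848+30996·163327842721 = 10125019625991228
k=4:  x_4 = 285769·93348068572789129+85·30996·10125019625991228 = 53351968415791425367681,  y_4 = 285769·10125019625991228+30996·93348068572789129 = 5786833466982059076816
k=5:  x_5 = 285769·53351968415791425367681+85·30996·5786833466982059076816 = 30492677324331251603220874249,  y_5 = 285769·5786833466982059076816+30996·53351968415791425367681 = 3307395226041867061019271780

285769 30996
163327842721 17715391848
93348068572789129 10125019625991228
53351968415791425367681 5786833466982059076816
30492677324331251603220874249 3307395226041867061019271780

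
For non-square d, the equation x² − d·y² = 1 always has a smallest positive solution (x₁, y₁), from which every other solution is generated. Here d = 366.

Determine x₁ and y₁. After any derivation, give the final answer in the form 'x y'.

d=366: √d = [19; 7,1,1,1,2,12,2,1,1,1,7,38] (ℓ=12, even), read p_11/q_11
k=0  a_k=19  p_k/q_k = 19/1
…
k=5  a_k=2  p_k/q_k = 1167/61
…
k=7  a_k=2  p_k/q_k = 30055/1571
…
k=10  a_k=1  p_k/q_k = 119053/6223
k=11  a_k=7  p_k/q_k = 907925/47458
→ (907925, 47458).  Check: 907925²=824327805625, 366·47458²=824327805624, difference 1.

907925 47458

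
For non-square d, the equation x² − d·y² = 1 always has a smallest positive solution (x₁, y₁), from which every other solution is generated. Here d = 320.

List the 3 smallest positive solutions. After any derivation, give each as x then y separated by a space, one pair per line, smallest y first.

161 9
51841 2898
16692641 933147

√320 = [17; 1,7,1,34, …], period ℓ=4 (even) → k=3
step 0: (17, 1)  from 17·(1,0) + (0,1)
step 1: (18, 1)  from 1·(17,1) + (1,0)
step 2: (143, 8)  from 7·(18,1) + (17,1)
step 3: (161, 9)  from 1·(143,8) + (18,1)
fundamental: x₁=161, y₁=9  (since 25921 − 320·81 = 1)
n=2: (161,9)∘(161,9) = (161·161+320·9·9, 161·9+9·161) = (51841,2898)
n=3: (51841,2898)∘(161,9) = (161·51841+320·9·2898, 161·2898+9·51841) = (16692641,933147)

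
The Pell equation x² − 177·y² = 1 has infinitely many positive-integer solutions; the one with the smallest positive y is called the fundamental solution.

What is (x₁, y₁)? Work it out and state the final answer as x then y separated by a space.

62423 4692

√177 = [13; 3,3,2,8,2,3,3,26, …], period ℓ=8 (even) → k=7
a_0=13:  p_0=13·1+0=13,  q_0=13·0+1=1
…
a_2=3:  p_2=3·40+13=133,  q_2=3·3+1=10
a_3=2:  p_3=2·133+40=306,  q_3=2·10+3=23
…
a_5=2:  p_5=2·2581+306=5468,  q_5=2·194+23=411
a_6=3:  p_6=3·5468+2581=18985,  q_6=3·411+194=1427
a_7=3:  p_7=3·18985+5468=62423,  q_7=3·1427+411=4692
fundamental: x₁=62423, y₁=4692  (since 3896630929 − 177·22014864 = 1)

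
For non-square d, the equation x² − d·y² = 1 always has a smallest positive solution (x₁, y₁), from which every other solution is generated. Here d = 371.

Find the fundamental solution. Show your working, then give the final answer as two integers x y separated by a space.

√371 → a₀=19, period (3,1,4,1,3,38); ℓ=6 even so k=5
k=0  a_k=19  p_k/q_k = 19/1
k=1  a_k=3  p_k/q_k = 58/3
k=2  a_k=1  p_k/q_k = 77/4
…
k=4  a_k=1  p_k/q_k = 443/23
k=5  a_k=3  p_k/q_k = 1695/88
fundamental: x₁=1695, y₁=88  (since 2873025 − 371·7744 = 1)

1695 88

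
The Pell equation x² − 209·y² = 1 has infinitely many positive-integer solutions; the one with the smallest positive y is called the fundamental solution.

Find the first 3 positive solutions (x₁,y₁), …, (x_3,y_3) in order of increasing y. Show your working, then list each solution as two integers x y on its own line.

√209 → a₀=14, period (2,5,3,2,3,5,2,28); ℓ=8 even so k=7
step 0: (14, 1)  from 14·(1,0) + (0,1)
step 1: (29, 2)  from 2·(14,1) + (1,0)
…
step 3: (506, 35)  from 3·(159,11) + (29,2)
step 4: (1171, 81)  from 2·(506,35) + (159,11)
…
step 6: (21266, 1471)  from 5·(4019,278) + (1171,81)
step 7: (46551, 3220)  from 2·(21266,1471) + (4019,278)
fundamental: x₁=46551, y₁=3220  (since 2166995601 − 209·10368400 = 1)
(x_2, y_2) = (46551·46551 + 209·3220·3220, 46551·3220 + 3220·46551) = (4333991201, 299788440)
(x_3, y_3) = (46551·4333991201 + 209·3220·299788440, 46551·299788440 + 3220·4333991201) = (403503248748951, 27910903337660)

46551 3220
4333991201 299788440
403503248748951 27910903337660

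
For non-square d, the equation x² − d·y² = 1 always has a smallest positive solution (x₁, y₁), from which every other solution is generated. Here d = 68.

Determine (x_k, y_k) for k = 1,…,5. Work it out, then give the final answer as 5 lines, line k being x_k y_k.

33 4
2177 264
143649 17420
9478657 1149456
625447713 75846676

√68 = [8; 4,16, …], period ℓ=2 (even) → k=1
i=0: a=8 ⇒ p=8, q=1
i=1: a=4 ⇒ p=33, q=4
fundamental: x₁=33, y₁=4  (since 1089 − 68·16 = 1)
k=2:  x_2 = 33·33+68·4·4 = 2177,  y_2 = 33·4+4·33 = 264
k=3:  x_3 = 33·2177+68·4·264 = 143649,  y_3 = 33·264+4·2177 = 17420
k=4:  x_4 = 33·143649+68·4·17420 = 9478657,  y_4 = 33·17420+4·143649 = 1149456
k=5:  x_5 = 33·9478657+68·4·1149456 = 625447713,  y_5 = 33·1149456+4·9478657 = 75846676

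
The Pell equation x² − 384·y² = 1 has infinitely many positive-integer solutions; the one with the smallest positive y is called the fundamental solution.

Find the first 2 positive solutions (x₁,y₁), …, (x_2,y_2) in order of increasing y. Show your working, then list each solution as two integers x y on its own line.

4801 245
46099201 2352490

√384 → a₀=19, period (1,1,2,9,2,1,1,38); ℓ=8 even so k=7
step 0: (19, 1)  from 19·(1,0) + (0,1)
…
step 2: (39, 2)  from 1·(20,1) + (19,1)
step 3: (98, 5)  from 2·(39,2) + (20,1)
step 4: (921, 47)  from 9·(98,5) + (39,2)
…
step 6: (2861, 146)  from 1·(1940,99) + (921,47)
step 7: (4801, 245)  from 1·(2861,146) + (1940,99)
→ (4801, 245).  Check: 4801²=23049601, 384·245²=23049600, difference 1.
(4801+245√384)^2 = 46099201 + 2352490√384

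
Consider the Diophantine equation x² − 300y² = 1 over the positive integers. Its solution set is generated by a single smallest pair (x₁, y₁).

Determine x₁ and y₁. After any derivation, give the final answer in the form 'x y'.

1351 78

d=300: √d = [17; 3,8,3,34] (ℓ=4, even), read p_3/q_3
k=0  a_k=17  p_k/q_k = 17/1
k=1  a_k=3  p_k/q_k = 52/3
k=2  a_k=8  p_k/q_k = 433/25
k=3  a_k=3  p_k/q_k = 1351/78
→ (1351, 78).  Check: 1351²=1825201, 300·78²=1825200, difference 1.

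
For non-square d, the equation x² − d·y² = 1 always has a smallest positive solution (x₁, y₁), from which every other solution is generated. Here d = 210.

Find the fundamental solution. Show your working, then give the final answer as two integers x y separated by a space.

√210 = [14; 2,28, …], period ℓ=2 (even) → k=1
k=0  a_k=14  p_k/q_k = 14/1
k=1  a_k=2  p_k/q_k = 29/2
fundamental: x₁=29, y₁=2  (since 841 − 210·4 = 1)

29 2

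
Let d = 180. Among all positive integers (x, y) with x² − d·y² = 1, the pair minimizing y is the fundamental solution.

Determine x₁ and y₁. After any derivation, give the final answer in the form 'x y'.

d=180: √d = [13; 2,2,2,26] (ℓ=4, even), read p_3/q_3
k=0  a_k=13  p_k/q_k = 13/1
k=1  a_k=2  p_k/q_k = 27/2
k=2  a_k=2  p_k/q_k = 67/5
k=3  a_k=2  p_k/q_k = 161/12
fundamental: x₁=161, y₁=12  (since 25921 − 180·144 = 1)

161 12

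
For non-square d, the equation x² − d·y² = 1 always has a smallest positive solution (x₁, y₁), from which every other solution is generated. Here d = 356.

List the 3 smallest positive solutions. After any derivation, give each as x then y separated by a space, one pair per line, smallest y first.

√356 → a₀=18, period (1,6,1,1,2,…,6,1,36); ℓ=14 even so k=13
step 0: (18, 1)  from 18·(1,0) + (0,1)
…
step 3: (151, 8)  from 1·(132,7) + (19,1)
…
step 7: (8717, 462)  from 8·(1000,53) + (717,38)
…
step 9: (28151, 1492)  from 2·(9717,515) + (8717,462)
…
step 12: (433982, 23001)  from 6·(66019,3499) + (37868,2007)
step 13: (500001, 26500)  from 1·(433982,23001) + (66019,3499)
→ (500001, 26500).  Check: 500001²=250001000001, 356·26500²=250001000000, difference 1.
k=2:  x_2 = 500001·500001+356·26500·26500 = 500002000001,  y_2 = 500001·26500+26500·500001 = 26500053000
k=3:  x_3 = 500001·500002000001+356·26500·26500053000 = 500003000004500001,  y_3 = 500001·26500053000+26500·500002000001 = 26500106000079500

500001 26500
500002000001 26500053000
500003000004500001 26500106000079500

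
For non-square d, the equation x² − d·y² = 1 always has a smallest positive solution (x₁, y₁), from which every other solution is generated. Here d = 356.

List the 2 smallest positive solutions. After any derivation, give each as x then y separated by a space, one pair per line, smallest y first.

500001 26500
500002000001 26500053000

d=356: √d = [18; 1,6,1,1,2,…,6,1,36] (ℓ=14, even), read p_13/q_13
k=0  a_k=18  p_k/q_k = 18/1
k=1  a_k=1  p_k/q_k = 19/1
k=2  a_k=6  p_k/q_k = 132/7
k=3  a_k=1  p_k/q_k = 151/8
…
k=5  a_k=2  p_k/q_k = 717/38
k=6  a_k=1  p_k/q_k = 1000/53
k=7  a_k=8  p_k/q_k = 8717/462
k=8  a_k=1  p_k/q_k = 9717/515
k=9  a_k=2  p_k/q_k = 28151/1492
k=10  a_k=1  p_k/q_k = 37868/2007
…
k=12  a_k=6  p_k/q_k = 433982/23001
k=13  a_k=1  p_k/q_k = 500001/26500
(x₁, y₁) = (500001, 26500);  500001² − 356·26500² = 1 ✓
(500001+26500√356)^2 = 500002000001 + 26500053000√356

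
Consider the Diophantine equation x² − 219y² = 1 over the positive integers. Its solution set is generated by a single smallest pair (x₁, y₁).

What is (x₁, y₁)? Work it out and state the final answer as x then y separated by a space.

√219 → a₀=14, period (1,3,1,28); ℓ=4 even so k=3
k=0  a_k=14  p_k/q_k = 14/1
k=1  a_k=1  p_k/q_k = 15/1
k=2  a_k=3  p_k/q_k = 59/4
k=3  a_k=1  p_k/q_k = 74/5
(x₁, y₁) = (74, 5);  74² − 219·5² = 1 ✓

74 5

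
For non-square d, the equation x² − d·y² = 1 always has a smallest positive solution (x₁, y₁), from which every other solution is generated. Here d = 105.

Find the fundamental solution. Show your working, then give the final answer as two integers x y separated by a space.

41 4

√105 → a₀=10, period (4,20); ℓ=2 even so k=1
k=0  a_k=10  p_k/q_k = 10/1
k=1  a_k=4  p_k/q_k = 41/4
fundamental: x₁=41, y₁=4  (since 1681 − 105·16 = 1)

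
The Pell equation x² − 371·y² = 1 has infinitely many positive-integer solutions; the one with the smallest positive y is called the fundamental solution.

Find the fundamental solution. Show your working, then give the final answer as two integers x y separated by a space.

1695 88

√371 → a₀=19, period (3,1,4,1,3,38); ℓ=6 even so k=5
step 0: (19, 1)  from 19·(1,0) + (0,1)
…
step 2: (77, 4)  from 1·(58,3) + (19,1)
step 3: (366, 19)  from 4·(77,4) + (58,3)
step 4: (443, 23)  from 1·(366,19) + (77,4)
step 5: (1695, 88)  from 3·(443,23) + (366,19)
→ (1695, 88).  Check: 1695²=2873025, 371·88²=2873024, difference 1.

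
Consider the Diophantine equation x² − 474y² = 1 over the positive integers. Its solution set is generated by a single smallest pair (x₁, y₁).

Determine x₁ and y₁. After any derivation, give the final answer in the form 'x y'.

193549 8890

√474 → a₀=21, period (1,3,2,1,1,…,3,1,42); ℓ=14 even so k=13
k=0  a_k=21  p_k/q_k = 21/1
k=1  a_k=1  p_k/q_k = 22/1
…
k=3  a_k=2  p_k/q_k = 196/9
k=4  a_k=1  p_k/q_k = 283/13
…
k=7  a_k=6  p_k/q_k = 5051/232
k=8  a_k=1  p_k/q_k = 5813/267
…
k=11  a_k=2  p_k/q_k = 44218/2031
k=12  a_k=3  p_k/q_k = 149331/6859
k=13  a_k=1  p_k/q_k = 193549/8890
(x₁, y₁) = (193549, 8890);  193549² − 474·8890² = 1 ✓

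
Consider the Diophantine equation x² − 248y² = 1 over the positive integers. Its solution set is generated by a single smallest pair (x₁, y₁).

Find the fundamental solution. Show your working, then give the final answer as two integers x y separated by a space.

63 4

√248 = [15; 1,2,1,30, …], period ℓ=4 (even) → k=3
k=0  a_k=15  p_k/q_k = 15/1
…
k=2  a_k=2  p_k/q_k = 47/3
k=3  a_k=1  p_k/q_k = 63/4
→ (63, 4).  Check: 63²=3969, 248·4²=3968, difference 1.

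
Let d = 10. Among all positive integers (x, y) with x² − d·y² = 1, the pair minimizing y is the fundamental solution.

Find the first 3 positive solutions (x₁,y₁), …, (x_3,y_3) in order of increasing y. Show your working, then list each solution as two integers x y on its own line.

19 6
721 228
27379 8658

√10 = [3; 6, …], period ℓ=1 (odd) → k=1
a_0=3:  p_0=3·1+0=3,  q_0=3·0+1=1
a_1=6:  p_1=6·3+1=19,  q_1=6·1+0=6
→ (19, 6).  Check: 19²=361, 10·6²=360, difference 1.
n=2: (19,6)∘(19,6) = (19·19+10·6·6, 19·6+6·19) = (721,228)
n=3: (721,228)∘(19,6) = (19·721+10·6·228, 19·228+6·721) = (27379,8658)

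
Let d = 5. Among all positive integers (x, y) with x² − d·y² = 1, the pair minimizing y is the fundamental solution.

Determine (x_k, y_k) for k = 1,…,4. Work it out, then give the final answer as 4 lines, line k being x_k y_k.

9 4
161 72
2889 1292
51841 23184

[2; 4] for √5; ℓ=1 ⇒ convergent index 1
i=0: a=2 ⇒ p=2, q=1
i=1: a=4 ⇒ p=9, q=4
(x₁, y₁) = (9, 4);  9² − 5·4² = 1 ✓
(x_2, y_2) = (9·9 + 5·4·4, 9·4 + 4·9) = (161, 72)
(x_3, y_3) = (9·161 + 5·4·72, 9·72 + 4·161) = (2889, 1292)
(x_4, y_4) = (9·2889 + 5·4·1292, 9·1292 + 4·2889) = (51841, 23184)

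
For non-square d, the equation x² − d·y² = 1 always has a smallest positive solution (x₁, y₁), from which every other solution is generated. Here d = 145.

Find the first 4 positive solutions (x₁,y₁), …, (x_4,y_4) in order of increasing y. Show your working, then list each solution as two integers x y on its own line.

289 24
167041 13872
96549409 8017992
55805391361 4634385504

√145 = [12; 24, …], period ℓ=1 (odd) → k=1
i=0: a=12 ⇒ p=12, q=1
i=1: a=24 ⇒ p=289, q=24
fundamental: x₁=289, y₁=24  (since 83521 − 145·576 = 1)
k=2:  x_2 = 289·289+145·24·24 = 167041,  y_2 = 289·24+24·289 = 13872
k=3:  x_3 = 289·167041+145·24·13872 = 96549409,  y_3 = 289·13872+24·167041 = 8017992
k=4:  x_4 = 289·96549409+145·24·8017992 = 55805391361,  y_4 = 289·8017992+24·96549409 = 4634385504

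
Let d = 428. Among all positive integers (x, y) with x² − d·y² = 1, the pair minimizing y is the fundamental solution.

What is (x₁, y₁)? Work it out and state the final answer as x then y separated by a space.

[20; 1,2,4,1,5,10,5,1,4,2,1,40] for √428; ℓ=12 ⇒ convergent index 11
step 0: (20, 1)  from 20·(1,0) + (0,1)
step 1: (21, 1)  from 1·(20,1) + (1,0)
step 2: (62, 3)  from 2·(21,1) + (20,1)
step 3: (269, 13)  from 4·(62,3) + (21,1)
step 4: (331, 16)  from 1·(269,13) + (62,3)
step 5: (1924, 93)  from 5·(331,16) + (269,13)
step 6: (19571, 946)  from 10·(1924,93) + (331,16)
step 7: (99779, 4823)  from 5·(19571,946) + (1924,93)
step 8: (119350, 5769)  from 1·(99779,4823) + (19571,946)
step 9: (577179, 27899)  from 4·(119350,5769) + (99779,4823)
step 10: (1273708, 61567)  from 2·(577179,27899) + (119350,5769)
step 11: (1850887, 89466)  from 1·(1273708,61567) + (577179,27899)
fundamental: x₁=1850887, y₁=89466  (since 3425782686769 − 428·8004165156 = 1)

1850887 89466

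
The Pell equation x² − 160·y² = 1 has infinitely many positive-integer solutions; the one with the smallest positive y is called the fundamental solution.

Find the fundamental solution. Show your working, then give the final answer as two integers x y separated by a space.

721 57

√160 = [12; 1,1,1,5,1,1,1,24, …], period ℓ=8 (even) → k=7
a_0=12:  p_0=12·1+0=12,  q_0=12·0+1=1
a_1=1:  p_1=1·12+1=13,  q_1=1·1+0=1
…
a_3=1:  p_3=1·25+13=38,  q_3=1·2+1=3
a_4=5:  p_4=5·38+25=215,  q_4=5·3+2=17
…
a_6=1:  p_6=1·253+215=468,  q_6=1·20+17=37
a_7=1:  p_7=1·468+253=721,  q_7=1·37+20=57
(x₁, y₁) = (721, 57);  721² − 160·57² = 1 ✓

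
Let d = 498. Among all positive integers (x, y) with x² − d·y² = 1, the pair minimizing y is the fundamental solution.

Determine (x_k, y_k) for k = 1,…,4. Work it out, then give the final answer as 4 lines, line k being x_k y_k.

179777 8056
64639539457 2896567024
23241404969742401 1041472259739240
8356540122426119709697 374465516875386131936

[22; 3,6,22,6,3,44] for √498; ℓ=6 ⇒ convergent index 5
step 0: (22, 1)  from 22·(1,0) + (0,1)
…
step 4: (56794, 2545)  from 6·(9395,421) + (424,19)
step 5: (179777, 8056)  from 3·(56794,2545) + (9395,421)
fundamental: x₁=179777, y₁=8056  (since 32319769729 − 498·64899136 = 1)
(179777+8056√498)^2 = 64639539457 + 2896567024√498
(179777+8056√498)^3 = 23241404969742401 + 1041472259739240√498
(179777+8056√498)^4 = 8356540122426119709697 + 374465516875386131936√498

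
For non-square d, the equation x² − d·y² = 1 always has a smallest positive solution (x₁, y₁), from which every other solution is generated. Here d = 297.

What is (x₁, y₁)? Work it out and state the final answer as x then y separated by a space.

48599 2820

√297 → a₀=17, period (4,3,1,1,2,1,1,3,4,34); ℓ=10 even so k=9
i=0: a=17 ⇒ p=17, q=1
i=1: a=4 ⇒ p=69, q=4
…
i=3: a=1 ⇒ p=293, q=17
…
i=6: a=1 ⇒ p=1844, q=107
i=7: a=1 ⇒ p=3171, q=184
i=8: a=3 ⇒ p=11357, q=659
i=9: a=4 ⇒ p=48599, q=2820
fundamental: x₁=48599, y₁=2820  (since 2361862801 − 297·7952400 = 1)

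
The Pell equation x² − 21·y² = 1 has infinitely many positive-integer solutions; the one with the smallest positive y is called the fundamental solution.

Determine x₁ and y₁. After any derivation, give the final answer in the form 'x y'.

[4; 1,1,2,1,1,8] for √21; ℓ=6 ⇒ convergent index 5
a_0=4:  p_0=4·1+0=4,  q_0=4·0+1=1
…
a_3=2:  p_3=2·9+5=23,  q_3=2·2+1=5
a_4=1:  p_4=1·23+9=32,  q_4=1·5+2=7
a_5=1:  p_5=1·32+23=55,  q_5=1·7+5=12
(x₁, y₁) = (55, 12);  55² − 21·12² = 1 ✓

55 12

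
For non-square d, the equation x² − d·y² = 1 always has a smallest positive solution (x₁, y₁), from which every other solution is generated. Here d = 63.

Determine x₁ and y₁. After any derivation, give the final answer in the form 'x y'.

√63 → a₀=7, period (1,14); ℓ=2 even so k=1
k=0  a_k=7  p_k/q_k = 7/1
k=1  a_k=1  p_k/q_k = 8/1
(x₁, y₁) = (8, 1);  8² − 63·1² = 1 ✓

8 1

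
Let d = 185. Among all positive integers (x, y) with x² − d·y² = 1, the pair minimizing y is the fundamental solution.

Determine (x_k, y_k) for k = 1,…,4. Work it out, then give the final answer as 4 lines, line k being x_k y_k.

9249 680
171088001 12578640
3164785833249 232679682040
58542208172352001 4304108745797280

[13; 1,1,1,1,26] for √185; ℓ=5 ⇒ convergent index 9
a_0=13:  p_0=13·1+0=13,  q_0=13·0+1=1
a_1=1:  p_1=1·13+1=14,  q_1=1·1+0=1
a_2=1:  p_2=1·14+13=27,  q_2=1·1+1=2
…
a_4=1:  p_4=1·41+27=68,  q_4=1·3+2=5
…
a_6=1:  p_6=1·1809+68=1877,  q_6=1·133+5=138
a_7=1:  p_7=1·1877+1809=3686,  q_7=1·138+133=271
a_8=1:  p_8=1·3686+1877=5563,  q_8=1·271+138=409
a_9=1:  p_9=1·5563+3686=9249,  q_9=1·409+271=680
(x₁, y₁) = (9249, 680);  9249² − 185·680² = 1 ✓
(9249+680√185)^2 = 171088001 + 12578640√185
(9249+680√185)^3 = 3164785833249 + 232679682040√185
(9249+680√185)^4 = 58542208172352001 + 4304108745797280√185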